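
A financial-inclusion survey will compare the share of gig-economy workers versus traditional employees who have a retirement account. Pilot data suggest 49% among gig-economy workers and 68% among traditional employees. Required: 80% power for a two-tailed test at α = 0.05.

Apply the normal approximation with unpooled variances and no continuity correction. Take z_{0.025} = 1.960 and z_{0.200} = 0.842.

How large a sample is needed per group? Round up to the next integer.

n = (z_{α/2} + z_β)² · [p₁(1−p₁) + p₂(1−p₂)] / (p₁ − p₂)²
  = (1.960 + 0.842)² · (0.49·0.51 + 0.68·0.32) / (-0.19)²
  = (2.802)² · (0.2499 + 0.2176) / 0.0361
  = 7.8512 · 0.4675 / 0.0361
  = 101.67
Round up → n = 102 per group.

n = 102 per group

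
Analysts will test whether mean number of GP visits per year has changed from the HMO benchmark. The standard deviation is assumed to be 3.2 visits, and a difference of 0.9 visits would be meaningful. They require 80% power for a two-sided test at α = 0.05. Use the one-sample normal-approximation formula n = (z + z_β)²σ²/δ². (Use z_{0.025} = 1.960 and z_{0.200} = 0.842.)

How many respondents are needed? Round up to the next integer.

n = (z_{α/2} + z_β)² · σ² / δ²
  = (1.960 + 0.842)² · 3.2² / 0.9²
  = 7.8512 · 10.24 / 0.81
  = 99.25
Round up → n = 100.

n = 100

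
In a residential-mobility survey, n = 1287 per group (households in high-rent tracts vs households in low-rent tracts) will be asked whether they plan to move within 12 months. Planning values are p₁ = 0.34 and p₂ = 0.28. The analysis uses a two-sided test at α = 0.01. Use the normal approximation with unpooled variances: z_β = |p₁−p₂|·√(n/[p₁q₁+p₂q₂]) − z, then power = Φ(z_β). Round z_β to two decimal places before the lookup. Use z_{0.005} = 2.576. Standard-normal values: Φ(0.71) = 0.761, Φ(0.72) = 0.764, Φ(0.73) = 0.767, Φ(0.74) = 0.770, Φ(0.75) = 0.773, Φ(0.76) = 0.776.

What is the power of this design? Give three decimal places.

z_β = |p₁−p₂|·√(n/[p₁q₁+p₂q₂]) − z_{α/2}
    = 0.06 · √(1287/0.4260) − 2.576
    = 0.06 · 54.9648 − 2.576
    = 3.2979 − 2.576 = 0.7219 → 0.72
Power = Φ(0.72) = 0.764.

Power ≈ 0.764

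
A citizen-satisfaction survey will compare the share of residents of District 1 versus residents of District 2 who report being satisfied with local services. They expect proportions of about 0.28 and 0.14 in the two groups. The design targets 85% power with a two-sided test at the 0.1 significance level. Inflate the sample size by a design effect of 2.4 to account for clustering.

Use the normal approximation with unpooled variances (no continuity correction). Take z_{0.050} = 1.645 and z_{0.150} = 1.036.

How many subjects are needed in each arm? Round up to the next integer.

n = (z_{α/2} + z_β)² · [p₁(1−p₁) + p₂(1−p₂)] / (p₁ − p₂)²
  = (1.645 + 1.036)² · (0.28·0.72 + 0.14·0.86) / (0.14)²
  = (2.681)² · (0.2016 + 0.1204) / 0.0196
  = 7.1878 · 0.3220 / 0.0196
  = 118.08
Design effect: 2.4 × 118.08 = 283.40.
Round up → n = 284 per group.

n = 284 per group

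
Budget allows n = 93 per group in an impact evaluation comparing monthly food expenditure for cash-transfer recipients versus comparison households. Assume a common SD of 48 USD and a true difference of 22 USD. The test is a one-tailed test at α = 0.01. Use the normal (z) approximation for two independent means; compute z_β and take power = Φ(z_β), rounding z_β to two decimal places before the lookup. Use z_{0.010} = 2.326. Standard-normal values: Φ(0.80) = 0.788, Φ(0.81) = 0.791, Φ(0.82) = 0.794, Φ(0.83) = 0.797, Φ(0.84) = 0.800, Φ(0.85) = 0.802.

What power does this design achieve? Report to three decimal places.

z_β = δ·√(n/(σ₁²+σ₂²)) − z_α
    = 22 · √(93/4608) − 2.326
    = 22 · 0.14206 − 2.326
    = 3.1254 − 2.326 = 0.7994 → 0.80
Power = Φ(0.80) = 0.788.

Power ≈ 0.788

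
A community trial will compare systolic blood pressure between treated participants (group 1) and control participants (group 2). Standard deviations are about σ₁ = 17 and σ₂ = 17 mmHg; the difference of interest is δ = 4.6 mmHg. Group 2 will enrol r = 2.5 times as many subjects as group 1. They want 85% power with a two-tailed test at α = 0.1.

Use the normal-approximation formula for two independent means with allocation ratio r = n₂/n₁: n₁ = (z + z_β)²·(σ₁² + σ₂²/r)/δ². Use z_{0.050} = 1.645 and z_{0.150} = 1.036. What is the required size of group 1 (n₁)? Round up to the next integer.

n₁ = 138

n₁ = (z_{α/2} + z_β)² · (σ₁² + σ₂²/r) / δ²
   = (1.645 + 1.036)² · (17² + 17²/2.5) / 4.6²
   = 7.1878 · (289 + 115.6) / 21.16
   = 7.1878 · 404.6 / 21.16
   = 137.44
Round up → n₁ = 138; n₂ = r·n₁ = 2.5 × 138 = 345.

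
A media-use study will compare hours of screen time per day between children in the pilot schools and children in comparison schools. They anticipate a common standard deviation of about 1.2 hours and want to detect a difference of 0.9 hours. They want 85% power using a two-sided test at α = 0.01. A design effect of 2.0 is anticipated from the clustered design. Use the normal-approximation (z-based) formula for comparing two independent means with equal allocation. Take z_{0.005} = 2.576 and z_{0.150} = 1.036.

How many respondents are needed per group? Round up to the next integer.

n = 93 per group

n = (z_{α/2} + z_β)² · (σ₁² + σ₂²) / δ²
  = (2.576 + 1.036)² · (2·1.2² = 2.88) / 0.9²
  = 13.0465 · 2.88 / 0.81
  = 46.39
Design effect: 2.0 × 46.39 = 92.78.
Round up → n = 93 per group.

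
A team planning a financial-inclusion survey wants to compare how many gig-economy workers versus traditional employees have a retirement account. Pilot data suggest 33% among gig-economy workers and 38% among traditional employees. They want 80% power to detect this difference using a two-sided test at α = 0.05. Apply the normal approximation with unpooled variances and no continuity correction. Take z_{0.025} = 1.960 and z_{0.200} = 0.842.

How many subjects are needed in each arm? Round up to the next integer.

n = 1435 per group

n = (z_{α/2} + z_β)² · [p₁(1−p₁) + p₂(1−p₂)] / (p₁ − p₂)²
  = (1.960 + 0.842)² · (0.33·0.67 + 0.38·0.62) / (-0.05)²
  = (2.802)² · (0.2211 + 0.2356) / 0.0025
  = 7.8512 · 0.4567 / 0.0025
  = 1434.26
Round up → n = 1435 per group.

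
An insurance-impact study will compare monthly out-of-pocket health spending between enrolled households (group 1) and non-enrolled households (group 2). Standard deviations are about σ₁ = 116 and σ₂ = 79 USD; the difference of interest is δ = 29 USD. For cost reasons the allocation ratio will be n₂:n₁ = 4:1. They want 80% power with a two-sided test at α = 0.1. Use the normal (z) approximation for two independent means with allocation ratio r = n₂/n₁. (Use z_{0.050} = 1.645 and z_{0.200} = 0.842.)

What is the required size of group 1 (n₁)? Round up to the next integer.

n₁ = 111

n₁ = (z_{α/2} + z_β)² · (σ₁² + σ₂²/r) / δ²
   = (1.645 + 0.842)² · (116² + 79²/4) / 29²
   = 6.1852 · (13456 + 1560.2) / 841
   = 6.1852 · 15016.2 / 841
   = 110.44
Round up → n₁ = 111; n₂ = r·n₁ = 4 × 111 = 444.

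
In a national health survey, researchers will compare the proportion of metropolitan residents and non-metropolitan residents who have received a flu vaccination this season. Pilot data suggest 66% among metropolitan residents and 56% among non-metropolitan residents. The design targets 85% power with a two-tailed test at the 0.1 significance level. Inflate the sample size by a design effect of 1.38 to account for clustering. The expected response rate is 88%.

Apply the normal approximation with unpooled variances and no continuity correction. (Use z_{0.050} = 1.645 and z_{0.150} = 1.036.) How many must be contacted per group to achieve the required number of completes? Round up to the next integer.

n = (z_{α/2} + z_β)² · [p₁(1−p₁) + p₂(1−p₂)] / (p₁ − p₂)²
  = (1.645 + 1.036)² · (0.66·0.34 + 0.56·0.44) / (0.10)²
  = (2.681)² · (0.2244 + 0.2464) / 0.0100
  = 7.1878 · 0.4708 / 0.0100
  = 338.40
Design effect: 1.38 × 338.40 = 466.99.
Adjust for 88% response: 466.99 / 0.88 = 530.67.
Round up → n = 531 per group.

n = 531 per group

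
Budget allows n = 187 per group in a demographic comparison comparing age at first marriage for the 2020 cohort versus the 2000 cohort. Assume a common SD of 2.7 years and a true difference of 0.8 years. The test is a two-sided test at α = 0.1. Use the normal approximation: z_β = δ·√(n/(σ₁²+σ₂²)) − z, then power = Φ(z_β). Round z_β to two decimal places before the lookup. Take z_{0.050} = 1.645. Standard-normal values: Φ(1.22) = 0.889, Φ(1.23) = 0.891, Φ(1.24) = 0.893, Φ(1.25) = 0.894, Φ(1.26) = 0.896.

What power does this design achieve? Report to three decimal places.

Power ≈ 0.889

z_β = δ·√(n/(σ₁²+σ₂²)) − z_{α/2}
    = 0.8 · √(187/14.58) − 1.645
    = 0.8 · 3.58131 − 1.645
    = 2.8650 − 1.645 = 1.2200 → 1.22
Power = Φ(1.22) = 0.889.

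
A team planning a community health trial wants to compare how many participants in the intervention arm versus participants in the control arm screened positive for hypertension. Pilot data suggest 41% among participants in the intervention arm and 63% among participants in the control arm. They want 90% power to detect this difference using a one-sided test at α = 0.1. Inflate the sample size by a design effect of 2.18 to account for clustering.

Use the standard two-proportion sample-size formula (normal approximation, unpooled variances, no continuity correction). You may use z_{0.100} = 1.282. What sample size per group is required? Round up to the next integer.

n = (z_α + z_β)² · [p₁(1−p₁) + p₂(1−p₂)] / (p₁ − p₂)²
  = (1.282 + 1.282)² · (0.41·0.59 + 0.63·0.37) / (-0.22)²
  = (2.564)² · (0.2419 + 0.2331) / 0.0484
  = 6.5741 · 0.4750 / 0.0484
  = 64.52
Design effect: 2.18 × 64.52 = 140.65.
Round up → n = 141 per group.

n = 141 per group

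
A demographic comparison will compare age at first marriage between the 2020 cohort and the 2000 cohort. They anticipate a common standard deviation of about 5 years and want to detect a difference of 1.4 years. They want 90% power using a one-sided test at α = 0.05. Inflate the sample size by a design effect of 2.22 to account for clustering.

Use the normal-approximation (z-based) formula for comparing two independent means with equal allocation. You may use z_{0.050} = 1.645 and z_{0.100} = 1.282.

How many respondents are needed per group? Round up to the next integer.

n = 486 per group

n = (z_α + z_β)² · (σ₁² + σ₂²) / δ²
  = (1.645 + 1.282)² · (2·5² = 50) / 1.4²
  = 8.5673 · 50 / 1.96
  = 218.55
Design effect: 2.22 × 218.55 = 485.19.
Round up → n = 486 per group.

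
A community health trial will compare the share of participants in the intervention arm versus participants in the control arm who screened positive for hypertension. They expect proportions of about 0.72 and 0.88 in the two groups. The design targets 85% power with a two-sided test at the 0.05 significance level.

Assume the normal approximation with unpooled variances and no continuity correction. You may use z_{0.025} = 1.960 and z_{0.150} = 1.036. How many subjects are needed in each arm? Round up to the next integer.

n = 108 per group

n = (z_{α/2} + z_β)² · [p₁(1−p₁) + p₂(1−p₂)] / (p₁ − p₂)²
  = (1.960 + 1.036)² · (0.72·0.28 + 0.88·0.12) / (-0.16)²
  = (2.996)² · (0.2016 + 0.1056) / 0.0256
  = 8.9760 · 0.3072 / 0.0256
  = 107.71
Round up → n = 108 per group.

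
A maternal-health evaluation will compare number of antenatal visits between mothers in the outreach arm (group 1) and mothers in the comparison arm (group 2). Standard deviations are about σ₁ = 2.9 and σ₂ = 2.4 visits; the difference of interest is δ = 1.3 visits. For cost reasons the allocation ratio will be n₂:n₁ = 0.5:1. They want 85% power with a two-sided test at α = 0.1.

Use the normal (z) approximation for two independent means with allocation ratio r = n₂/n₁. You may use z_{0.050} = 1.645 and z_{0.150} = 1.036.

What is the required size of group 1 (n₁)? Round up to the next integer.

n₁ = (z_{α/2} + z_β)² · (σ₁² + σ₂²/r) / δ²
   = (1.645 + 1.036)² · (2.9² + 2.4²/0.5) / 1.3²
   = 7.1878 · (8.41 + 11.52) / 1.69
   = 7.1878 · 19.93 / 1.69
   = 84.76
Round up → n₁ = 85; n₂ = r·n₁ = 0.5 × 85 = 43.

n₁ = 85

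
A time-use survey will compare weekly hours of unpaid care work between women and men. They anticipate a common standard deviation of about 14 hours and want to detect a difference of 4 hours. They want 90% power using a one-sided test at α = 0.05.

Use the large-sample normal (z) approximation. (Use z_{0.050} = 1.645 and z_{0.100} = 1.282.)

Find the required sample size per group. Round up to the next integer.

n = (z_α + z_β)² · (σ₁² + σ₂²) / δ²
  = (1.645 + 1.282)² · (2·14² = 392) / 4²
  = 8.5673 · 392 / 16
  = 209.90
Round up → n = 210 per group.

n = 210 per group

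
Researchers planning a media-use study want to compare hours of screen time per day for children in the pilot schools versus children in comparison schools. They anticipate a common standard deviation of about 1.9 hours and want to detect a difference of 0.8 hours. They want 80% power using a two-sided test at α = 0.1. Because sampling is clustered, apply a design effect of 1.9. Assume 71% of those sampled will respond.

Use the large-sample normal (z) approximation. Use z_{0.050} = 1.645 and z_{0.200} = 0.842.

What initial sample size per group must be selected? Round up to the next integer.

n = 187 per group

n = (z_{α/2} + z_β)² · (σ₁² + σ₂²) / δ²
  = (1.645 + 0.842)² · (2·1.9² = 7.22) / 0.8²
  = 6.1852 · 7.22 / 0.64
  = 69.78
Design effect: 1.9 × 69.78 = 132.58.
Adjust for 71% response: 132.58 / 0.71 = 186.73.
Round up → n = 187 per group.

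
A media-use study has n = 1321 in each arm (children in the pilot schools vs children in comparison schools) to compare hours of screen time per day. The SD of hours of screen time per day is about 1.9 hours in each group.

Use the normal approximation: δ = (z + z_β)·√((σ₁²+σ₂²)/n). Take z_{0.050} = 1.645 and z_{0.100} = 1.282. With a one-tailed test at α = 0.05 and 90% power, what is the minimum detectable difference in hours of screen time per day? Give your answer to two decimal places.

δ = (z_α + z_β) · √((σ₁²+σ₂²)/n)
  = (1.645 + 1.282) · √(7.22/1321)
  = 2.927 · √0.00547
  = 2.927 · 0.0739
  = 0.2164

Minimum detectable difference ≈ 0.22 hours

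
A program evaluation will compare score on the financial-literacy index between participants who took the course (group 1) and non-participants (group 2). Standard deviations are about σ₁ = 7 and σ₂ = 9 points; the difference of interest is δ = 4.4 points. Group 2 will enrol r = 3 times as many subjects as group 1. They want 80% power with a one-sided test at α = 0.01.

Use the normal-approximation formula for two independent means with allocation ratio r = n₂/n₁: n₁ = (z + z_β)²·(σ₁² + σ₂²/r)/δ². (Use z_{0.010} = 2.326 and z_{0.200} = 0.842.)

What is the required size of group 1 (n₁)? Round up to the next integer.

n₁ = 40

n₁ = (z_α + z_β)² · (σ₁² + σ₂²/r) / δ²
   = (2.326 + 0.842)² · (7² + 9²/3) / 4.4²
   = 10.0362 · (49 + 27) / 19.36
   = 10.0362 · 76 / 19.36
   = 39.40
Round up → n₁ = 40; n₂ = r·n₁ = 3 × 40 = 120.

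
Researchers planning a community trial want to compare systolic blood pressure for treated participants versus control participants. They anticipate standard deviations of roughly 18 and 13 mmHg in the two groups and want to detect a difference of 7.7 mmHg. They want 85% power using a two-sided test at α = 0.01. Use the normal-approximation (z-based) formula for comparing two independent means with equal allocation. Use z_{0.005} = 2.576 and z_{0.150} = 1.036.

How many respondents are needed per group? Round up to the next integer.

n = (z_{α/2} + z_β)² · (σ₁² + σ₂²) / δ²
  = (2.576 + 1.036)² · (18² + 13² = 493) / 7.7²
  = 13.0465 · 493 / 59.29
  = 108.48
Round up → n = 109 per group.

n = 109 per group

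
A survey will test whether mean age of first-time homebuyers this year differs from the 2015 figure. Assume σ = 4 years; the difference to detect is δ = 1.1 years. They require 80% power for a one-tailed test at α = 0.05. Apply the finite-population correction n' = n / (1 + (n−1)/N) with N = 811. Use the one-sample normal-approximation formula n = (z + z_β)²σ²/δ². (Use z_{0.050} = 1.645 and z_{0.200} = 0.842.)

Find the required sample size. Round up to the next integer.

n = 75

n = (z_α + z_β)² · σ² / δ²
  = (1.645 + 0.842)² · 4² / 1.1²
  = 6.1852 · 16 / 1.21
  = 81.79
Finite-population correction (N = 811): 81.79 / (1 + (81.79 − 1)/811) = 74.38.
Round up → n = 75.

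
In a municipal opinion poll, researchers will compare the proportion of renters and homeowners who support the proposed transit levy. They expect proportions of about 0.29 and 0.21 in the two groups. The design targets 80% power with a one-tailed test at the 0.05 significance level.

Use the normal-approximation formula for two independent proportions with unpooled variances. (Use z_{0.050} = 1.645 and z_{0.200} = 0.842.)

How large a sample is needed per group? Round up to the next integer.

n = (z_α + z_β)² · [p₁(1−p₁) + p₂(1−p₂)] / (p₁ − p₂)²
  = (1.645 + 0.842)² · (0.29·0.71 + 0.21·0.79) / (0.08)²
  = (2.487)² · (0.2059 + 0.1659) / 0.0064
  = 6.1852 · 0.3718 / 0.0064
  = 359.32
Round up → n = 360 per group.

n = 360 per group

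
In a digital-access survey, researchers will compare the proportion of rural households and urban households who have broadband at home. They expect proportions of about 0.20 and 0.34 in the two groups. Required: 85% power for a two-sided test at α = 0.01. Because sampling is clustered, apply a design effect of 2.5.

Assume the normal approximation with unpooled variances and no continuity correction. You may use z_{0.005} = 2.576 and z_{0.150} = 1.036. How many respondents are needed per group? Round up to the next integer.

n = 640 per group

n = (z_{α/2} + z_β)² · [p₁(1−p₁) + p₂(1−p₂)] / (p₁ − p₂)²
  = (2.576 + 1.036)² · (0.20·0.80 + 0.34·0.66) / (-0.14)²
  = (3.612)² · (0.1600 + 0.2244) / 0.0196
  = 13.0465 · 0.3844 / 0.0196
  = 255.87
Design effect: 2.5 × 255.87 = 639.68.
Round up → n = 640 per group.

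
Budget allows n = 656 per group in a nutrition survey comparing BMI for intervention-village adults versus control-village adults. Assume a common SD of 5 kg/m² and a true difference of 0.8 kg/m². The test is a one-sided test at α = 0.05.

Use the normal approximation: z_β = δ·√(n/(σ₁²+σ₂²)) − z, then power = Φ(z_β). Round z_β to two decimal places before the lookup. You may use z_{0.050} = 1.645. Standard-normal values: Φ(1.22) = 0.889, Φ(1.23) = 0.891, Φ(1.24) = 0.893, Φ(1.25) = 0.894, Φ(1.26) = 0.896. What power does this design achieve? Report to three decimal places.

Power ≈ 0.894

z_β = δ·√(n/(σ₁²+σ₂²)) − z_α
    = 0.8 · √(656/50) − 1.645
    = 0.8 · 3.62215 − 1.645
    = 2.8977 − 1.645 = 1.2527 → 1.25
Power = Φ(1.25) = 0.894.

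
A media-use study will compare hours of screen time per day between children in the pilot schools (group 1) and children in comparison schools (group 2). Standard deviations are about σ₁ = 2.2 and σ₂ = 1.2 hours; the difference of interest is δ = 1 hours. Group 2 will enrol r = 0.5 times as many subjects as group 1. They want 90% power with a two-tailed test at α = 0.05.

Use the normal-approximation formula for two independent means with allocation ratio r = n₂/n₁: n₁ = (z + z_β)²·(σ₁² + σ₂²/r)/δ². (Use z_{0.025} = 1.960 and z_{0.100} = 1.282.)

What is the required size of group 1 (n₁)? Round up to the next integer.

n₁ = (z_{α/2} + z_β)² · (σ₁² + σ₂²/r) / δ²
   = (1.960 + 1.282)² · (2.2² + 1.2²/0.5) / 1²
   = 10.5106 · (4.84 + 2.88) / 1
   = 10.5106 · 7.72 / 1
   = 81.14
Round up → n₁ = 82; n₂ = r·n₁ = 0.5 × 82 = 41.

n₁ = 82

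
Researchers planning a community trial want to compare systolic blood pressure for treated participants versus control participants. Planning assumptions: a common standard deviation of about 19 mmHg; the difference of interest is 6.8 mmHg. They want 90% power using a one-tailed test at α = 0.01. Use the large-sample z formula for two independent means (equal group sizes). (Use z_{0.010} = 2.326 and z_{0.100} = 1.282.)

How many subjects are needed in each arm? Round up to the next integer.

n = 204 per group

n = (z_α + z_β)² · (σ₁² + σ₂²) / δ²
  = (2.326 + 1.282)² · (2·19² = 722) / 6.8²
  = 13.0177 · 722 / 46.24
  = 203.26
Round up → n = 204 per group.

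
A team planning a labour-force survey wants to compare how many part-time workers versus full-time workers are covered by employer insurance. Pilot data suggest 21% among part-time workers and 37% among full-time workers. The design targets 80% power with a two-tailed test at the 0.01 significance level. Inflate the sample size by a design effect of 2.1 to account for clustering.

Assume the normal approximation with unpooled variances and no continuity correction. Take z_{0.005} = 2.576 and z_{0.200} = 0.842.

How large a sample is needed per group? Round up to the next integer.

n = (z_{α/2} + z_β)² · [p₁(1−p₁) + p₂(1−p₂)] / (p₁ − p₂)²
  = (2.576 + 0.842)² · (0.21·0.79 + 0.37·0.63) / (-0.16)²
  = (3.418)² · (0.1659 + 0.2331) / 0.0256
  = 11.6827 · 0.3990 / 0.0256
  = 182.09
Design effect: 2.1 × 182.09 = 382.38.
Round up → n = 383 per group.

n = 383 per group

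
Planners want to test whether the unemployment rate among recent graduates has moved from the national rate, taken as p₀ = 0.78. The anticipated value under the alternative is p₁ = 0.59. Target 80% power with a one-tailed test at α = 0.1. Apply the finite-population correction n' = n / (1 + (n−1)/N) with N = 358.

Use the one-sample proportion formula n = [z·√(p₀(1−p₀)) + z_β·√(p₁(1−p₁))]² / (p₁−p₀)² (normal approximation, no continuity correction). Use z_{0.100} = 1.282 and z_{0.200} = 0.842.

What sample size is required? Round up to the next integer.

n = [z_α·√(p₀q₀) + z_β·√(p₁q₁)]² / (p₁ − p₀)²
  = [1.282·√(0.78·0.22) + 0.842·√(0.59·0.41)]² / (-0.19)²
  = [1.282·0.4142 + 0.842·0.4918]² / 0.0361
  = [0.9452]² / 0.0361
  = 24.75
Finite-population correction (N = 358): 24.75 / (1 + (24.75 − 1)/358) = 23.21.
Round up → n = 24.

n = 24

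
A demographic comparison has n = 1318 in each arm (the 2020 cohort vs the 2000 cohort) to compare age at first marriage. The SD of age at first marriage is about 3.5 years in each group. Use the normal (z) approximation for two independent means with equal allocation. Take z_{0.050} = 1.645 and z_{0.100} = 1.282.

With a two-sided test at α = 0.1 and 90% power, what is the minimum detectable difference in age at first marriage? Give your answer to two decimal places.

Minimum detectable difference ≈ 0.40 years

δ = (z_{α/2} + z_β) · √((σ₁²+σ₂²)/n)
  = (1.645 + 1.282) · √(24.5/1318)
  = 2.927 · √0.01859
  = 2.927 · 0.1363
  = 0.3991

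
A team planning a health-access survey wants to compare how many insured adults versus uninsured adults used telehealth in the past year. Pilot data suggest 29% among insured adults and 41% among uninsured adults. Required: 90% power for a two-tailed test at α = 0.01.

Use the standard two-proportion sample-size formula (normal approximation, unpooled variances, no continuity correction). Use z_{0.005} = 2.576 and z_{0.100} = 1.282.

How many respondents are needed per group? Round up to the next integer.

n = (z_{α/2} + z_β)² · [p₁(1−p₁) + p₂(1−p₂)] / (p₁ − p₂)²
  = (2.576 + 1.282)² · (0.29·0.71 + 0.41·0.59) / (-0.12)²
  = (3.858)² · (0.2059 + 0.2419) / 0.0144
  = 14.8842 · 0.4478 / 0.0144
  = 462.86
Round up → n = 463 per group.

n = 463 per group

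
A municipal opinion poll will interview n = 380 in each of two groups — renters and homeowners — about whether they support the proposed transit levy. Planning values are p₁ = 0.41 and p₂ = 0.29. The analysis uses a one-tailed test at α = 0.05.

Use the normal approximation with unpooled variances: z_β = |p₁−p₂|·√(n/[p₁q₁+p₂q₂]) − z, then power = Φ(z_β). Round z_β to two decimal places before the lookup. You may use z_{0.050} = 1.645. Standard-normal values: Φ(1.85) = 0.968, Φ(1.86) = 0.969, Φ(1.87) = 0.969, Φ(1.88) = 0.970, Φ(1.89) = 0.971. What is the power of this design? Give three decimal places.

Power ≈ 0.968

z_β = |p₁−p₂|·√(n/[p₁q₁+p₂q₂]) − z_α
    = 0.12 · √(380/0.4478) − 1.645
    = 0.12 · 29.1306 − 1.645
    = 3.4957 − 1.645 = 1.8507 → 1.85
Power = Φ(1.85) = 0.968.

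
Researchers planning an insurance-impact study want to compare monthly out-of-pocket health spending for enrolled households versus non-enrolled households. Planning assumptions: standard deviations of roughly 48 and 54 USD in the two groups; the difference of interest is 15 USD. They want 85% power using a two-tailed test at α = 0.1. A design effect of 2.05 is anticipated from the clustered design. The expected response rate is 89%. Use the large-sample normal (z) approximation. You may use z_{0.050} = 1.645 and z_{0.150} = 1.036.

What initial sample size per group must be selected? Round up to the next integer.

n = (z_{α/2} + z_β)² · (σ₁² + σ₂²) / δ²
  = (1.645 + 1.036)² · (48² + 54² = 5220) / 15²
  = 7.1878 · 5220 / 225
  = 166.76
Design effect: 2.05 × 166.76 = 341.85.
Adjust for 89% response: 341.85 / 0.89 = 384.10.
Round up → n = 385 per group.

n = 385 per group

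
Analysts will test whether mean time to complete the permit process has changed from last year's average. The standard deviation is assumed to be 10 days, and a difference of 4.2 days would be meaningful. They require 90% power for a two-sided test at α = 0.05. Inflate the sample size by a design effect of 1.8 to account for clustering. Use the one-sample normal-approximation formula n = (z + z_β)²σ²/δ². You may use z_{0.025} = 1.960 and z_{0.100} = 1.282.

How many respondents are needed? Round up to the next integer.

n = 108

n = (z_{α/2} + z_β)² · σ² / δ²
  = (1.960 + 1.282)² · 10² / 4.2²
  = 10.5106 · 100 / 17.64
  = 59.58
Design effect: 1.8 × 59.58 = 107.25.
Round up → n = 108.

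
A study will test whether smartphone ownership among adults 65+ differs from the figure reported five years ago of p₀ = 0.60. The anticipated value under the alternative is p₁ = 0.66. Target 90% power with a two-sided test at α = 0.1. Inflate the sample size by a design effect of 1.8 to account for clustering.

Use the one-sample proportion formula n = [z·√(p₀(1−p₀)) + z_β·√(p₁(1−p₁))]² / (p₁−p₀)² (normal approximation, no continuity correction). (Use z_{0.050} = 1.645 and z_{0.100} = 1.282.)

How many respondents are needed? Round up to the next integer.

n = [z_{α/2}·√(p₀q₀) + z_β·√(p₁q₁)]² / (p₁ − p₀)²
  = [1.645·√(0.60·0.40) + 1.282·√(0.66·0.34)]² / (0.06)²
  = [1.645·0.4899 + 1.282·0.4737]² / 0.0036
  = [1.4132]² / 0.0036
  = 554.74
Design effect: 1.8 × 554.74 = 998.53.
Round up → n = 999.

n = 999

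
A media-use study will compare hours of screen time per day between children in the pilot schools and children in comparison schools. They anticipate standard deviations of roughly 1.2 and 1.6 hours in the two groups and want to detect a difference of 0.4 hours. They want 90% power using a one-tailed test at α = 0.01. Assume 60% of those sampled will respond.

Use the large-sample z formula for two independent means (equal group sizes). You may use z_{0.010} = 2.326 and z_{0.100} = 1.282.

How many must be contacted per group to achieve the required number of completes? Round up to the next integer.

n = 543 per group

n = (z_α + z_β)² · (σ₁² + σ₂²) / δ²
  = (2.326 + 1.282)² · (1.2² + 1.6² = 4) / 0.4²
  = 13.0177 · 4 / 0.16
  = 325.44
Adjust for 60% response: 325.44 / 0.60 = 542.40.
Round up → n = 543 per group.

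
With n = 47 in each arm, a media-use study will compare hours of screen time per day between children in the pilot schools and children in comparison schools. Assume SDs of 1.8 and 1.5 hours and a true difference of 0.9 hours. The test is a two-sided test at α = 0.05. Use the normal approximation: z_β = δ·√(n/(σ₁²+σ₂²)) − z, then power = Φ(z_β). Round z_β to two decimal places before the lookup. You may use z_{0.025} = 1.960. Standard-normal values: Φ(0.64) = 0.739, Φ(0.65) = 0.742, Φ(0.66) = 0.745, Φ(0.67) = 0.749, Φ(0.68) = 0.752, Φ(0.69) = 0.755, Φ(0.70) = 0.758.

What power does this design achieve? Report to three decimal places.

Power ≈ 0.749

z_β = δ·√(n/(σ₁²+σ₂²)) − z_{α/2}
    = 0.9 · √(47/5.49) − 1.960
    = 0.9 · 2.92592 − 1.960
    = 2.6333 − 1.960 = 0.6733 → 0.67
Power = Φ(0.67) = 0.749.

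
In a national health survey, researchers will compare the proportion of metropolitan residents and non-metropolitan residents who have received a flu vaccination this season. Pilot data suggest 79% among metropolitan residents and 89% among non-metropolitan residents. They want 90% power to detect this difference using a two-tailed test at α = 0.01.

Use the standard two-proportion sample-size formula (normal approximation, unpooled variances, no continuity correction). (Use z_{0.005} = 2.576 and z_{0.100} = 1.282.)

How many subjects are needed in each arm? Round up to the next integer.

n = 393 per group

n = (z_{α/2} + z_β)² · [p₁(1−p₁) + p₂(1−p₂)] / (p₁ − p₂)²
  = (2.576 + 1.282)² · (0.79·0.21 + 0.89·0.11) / (-0.10)²
  = (3.858)² · (0.1659 + 0.0979) / 0.0100
  = 14.8842 · 0.2638 / 0.0100
  = 392.64
Round up → n = 393 per group.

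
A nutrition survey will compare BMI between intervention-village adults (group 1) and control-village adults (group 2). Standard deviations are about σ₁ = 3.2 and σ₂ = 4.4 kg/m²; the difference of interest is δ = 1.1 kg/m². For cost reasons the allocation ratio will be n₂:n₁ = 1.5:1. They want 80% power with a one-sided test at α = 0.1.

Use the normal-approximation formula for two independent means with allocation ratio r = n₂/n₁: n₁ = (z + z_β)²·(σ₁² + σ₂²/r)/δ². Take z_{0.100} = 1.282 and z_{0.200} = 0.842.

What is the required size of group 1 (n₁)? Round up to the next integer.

n₁ = 87

n₁ = (z_α + z_β)² · (σ₁² + σ₂²/r) / δ²
   = (1.282 + 0.842)² · (3.2² + 4.4²/1.5) / 1.1²
   = 4.5114 · (10.24 + 12.9067) / 1.21
   = 4.5114 · 23.1467 / 1.21
   = 86.30
Round up → n₁ = 87; n₂ = r·n₁ = 1.5 × 87 = 131.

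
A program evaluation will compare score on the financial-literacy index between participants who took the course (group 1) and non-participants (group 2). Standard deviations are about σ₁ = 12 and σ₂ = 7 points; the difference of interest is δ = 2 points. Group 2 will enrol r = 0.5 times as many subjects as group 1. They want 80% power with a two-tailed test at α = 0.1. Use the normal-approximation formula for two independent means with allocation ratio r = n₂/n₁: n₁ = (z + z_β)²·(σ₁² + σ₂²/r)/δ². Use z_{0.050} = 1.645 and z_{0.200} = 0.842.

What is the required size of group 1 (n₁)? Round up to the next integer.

n₁ = 375

n₁ = (z_{α/2} + z_β)² · (σ₁² + σ₂²/r) / δ²
   = (1.645 + 0.842)² · (12² + 7²/0.5) / 2²
   = 6.1852 · (144 + 98) / 4
   = 6.1852 · 242 / 4
   = 374.20
Round up → n₁ = 375; n₂ = r·n₁ = 0.5 × 375 = 188.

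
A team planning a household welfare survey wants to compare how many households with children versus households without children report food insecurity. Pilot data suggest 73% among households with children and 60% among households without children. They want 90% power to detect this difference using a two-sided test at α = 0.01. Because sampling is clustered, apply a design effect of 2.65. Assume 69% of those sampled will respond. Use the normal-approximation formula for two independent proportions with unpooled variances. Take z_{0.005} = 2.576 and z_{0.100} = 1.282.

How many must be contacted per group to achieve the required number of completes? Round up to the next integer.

n = (z_{α/2} + z_β)² · [p₁(1−p₁) + p₂(1−p₂)] / (p₁ − p₂)²
  = (2.576 + 1.282)² · (0.73·0.27 + 0.60·0.40) / (0.13)²
  = (3.858)² · (0.1971 + 0.2400) / 0.0169
  = 14.8842 · 0.4371 / 0.0169
  = 384.96
Design effect: 2.65 × 384.96 = 1020.15.
Adjust for 69% response: 1020.15 / 0.69 = 1478.48.
Round up → n = 1479 per group.

n = 1479 per group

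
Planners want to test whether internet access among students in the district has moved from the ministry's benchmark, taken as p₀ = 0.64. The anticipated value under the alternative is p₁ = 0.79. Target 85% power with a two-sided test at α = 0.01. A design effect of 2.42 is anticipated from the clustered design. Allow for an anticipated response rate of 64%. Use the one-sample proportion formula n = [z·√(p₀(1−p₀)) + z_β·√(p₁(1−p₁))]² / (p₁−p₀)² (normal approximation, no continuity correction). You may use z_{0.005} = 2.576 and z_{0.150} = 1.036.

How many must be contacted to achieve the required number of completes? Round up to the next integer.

n = [z_{α/2}·√(p₀q₀) + z_β·√(p₁q₁)]² / (p₁ − p₀)²
  = [2.576·√(0.64·0.36) + 1.036·√(0.79·0.21)]² / (0.15)²
  = [2.576·0.4800 + 1.036·0.4073]² / 0.0225
  = [1.6585]² / 0.0225
  = 122.24
Design effect: 2.42 × 122.24 = 295.83.
Adjust for 64% response: 295.83 / 0.64 = 462.23.
Round up → n = 463.

n = 463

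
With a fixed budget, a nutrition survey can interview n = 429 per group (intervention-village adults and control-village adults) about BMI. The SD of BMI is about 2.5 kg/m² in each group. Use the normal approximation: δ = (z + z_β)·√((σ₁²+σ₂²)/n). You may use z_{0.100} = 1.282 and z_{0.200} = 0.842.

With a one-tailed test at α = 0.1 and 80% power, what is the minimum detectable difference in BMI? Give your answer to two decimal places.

Minimum detectable difference ≈ 0.36 kg/m²

δ = (z_α + z_β) · √((σ₁²+σ₂²)/n)
  = (1.282 + 0.842) · √(12.5/429)
  = 2.124 · √0.02914
  = 2.124 · 0.1707
  = 0.3626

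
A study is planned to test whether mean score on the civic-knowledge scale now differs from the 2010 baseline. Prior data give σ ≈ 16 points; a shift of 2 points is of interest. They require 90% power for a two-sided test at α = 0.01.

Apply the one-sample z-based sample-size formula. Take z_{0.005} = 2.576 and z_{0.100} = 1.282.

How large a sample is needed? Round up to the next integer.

n = 953

n = (z_{α/2} + z_β)² · σ² / δ²
  = (2.576 + 1.282)² · 16² / 2²
  = 14.8842 · 256 / 4
  = 952.59
Round up → n = 953.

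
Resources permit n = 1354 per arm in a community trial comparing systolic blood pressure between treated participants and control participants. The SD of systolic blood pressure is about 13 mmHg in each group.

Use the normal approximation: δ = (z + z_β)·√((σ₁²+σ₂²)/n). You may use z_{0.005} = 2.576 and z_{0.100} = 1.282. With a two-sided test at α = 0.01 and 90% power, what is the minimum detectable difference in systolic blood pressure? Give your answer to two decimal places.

δ = (z_{α/2} + z_β) · √((σ₁²+σ₂²)/n)
  = (2.576 + 1.282) · √(338/1354)
  = 3.858 · √0.24963
  = 3.858 · 0.4996
  = 1.9276

Minimum detectable difference ≈ 1.93 mmHg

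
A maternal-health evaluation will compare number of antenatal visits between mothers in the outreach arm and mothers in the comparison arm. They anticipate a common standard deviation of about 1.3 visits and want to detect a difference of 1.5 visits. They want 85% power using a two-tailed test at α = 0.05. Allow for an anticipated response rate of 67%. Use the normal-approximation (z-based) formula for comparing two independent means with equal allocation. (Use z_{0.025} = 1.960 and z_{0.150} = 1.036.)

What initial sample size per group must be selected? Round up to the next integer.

n = (z_{α/2} + z_β)² · (σ₁² + σ₂²) / δ²
  = (1.960 + 1.036)² · (2·1.3² = 3.38) / 1.5²
  = 8.9760 · 3.38 / 2.25
  = 13.48
Adjust for 67% response: 13.48 / 0.67 = 20.13.
Round up → n = 21 per group.

n = 21 per group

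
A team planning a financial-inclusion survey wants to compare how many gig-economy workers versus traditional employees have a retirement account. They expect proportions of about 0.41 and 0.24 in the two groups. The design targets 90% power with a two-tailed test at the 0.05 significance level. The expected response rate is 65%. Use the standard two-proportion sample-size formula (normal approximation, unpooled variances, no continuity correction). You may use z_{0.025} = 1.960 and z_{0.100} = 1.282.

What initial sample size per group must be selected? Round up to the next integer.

n = (z_{α/2} + z_β)² · [p₁(1−p₁) + p₂(1−p₂)] / (p₁ − p₂)²
  = (1.960 + 1.282)² · (0.41·0.59 + 0.24·0.76) / (0.17)²
  = (3.242)² · (0.2419 + 0.1824) / 0.0289
  = 10.5106 · 0.4243 / 0.0289
  = 154.31
Adjust for 65% response: 154.31 / 0.65 = 237.40.
Round up → n = 238 per group.

n = 238 per group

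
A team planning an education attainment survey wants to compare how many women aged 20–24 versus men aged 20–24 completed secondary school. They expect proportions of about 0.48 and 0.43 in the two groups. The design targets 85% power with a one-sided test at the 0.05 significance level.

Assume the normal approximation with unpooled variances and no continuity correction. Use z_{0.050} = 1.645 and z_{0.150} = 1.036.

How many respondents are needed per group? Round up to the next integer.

n = (z_α + z_β)² · [p₁(1−p₁) + p₂(1−p₂)] / (p₁ − p₂)²
  = (1.645 + 1.036)² · (0.48·0.52 + 0.43·0.57) / (0.05)²
  = (2.681)² · (0.2496 + 0.2451) / 0.0025
  = 7.1878 · 0.4947 / 0.0025
  = 1422.31
Round up → n = 1423 per group.

n = 1423 per group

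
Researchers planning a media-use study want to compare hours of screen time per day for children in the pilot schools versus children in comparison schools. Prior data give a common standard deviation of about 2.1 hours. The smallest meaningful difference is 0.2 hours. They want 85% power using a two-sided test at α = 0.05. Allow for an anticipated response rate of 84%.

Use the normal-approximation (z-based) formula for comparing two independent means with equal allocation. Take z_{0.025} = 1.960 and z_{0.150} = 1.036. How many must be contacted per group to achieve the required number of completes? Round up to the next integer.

n = 2357 per group

n = (z_{α/2} + z_β)² · (σ₁² + σ₂²) / δ²
  = (1.960 + 1.036)² · (2·2.1² = 8.82) / 0.2²
  = 8.9760 · 8.82 / 0.04
  = 1979.21
Adjust for 84% response: 1979.21 / 0.84 = 2356.20.
Round up → n = 2357 per group.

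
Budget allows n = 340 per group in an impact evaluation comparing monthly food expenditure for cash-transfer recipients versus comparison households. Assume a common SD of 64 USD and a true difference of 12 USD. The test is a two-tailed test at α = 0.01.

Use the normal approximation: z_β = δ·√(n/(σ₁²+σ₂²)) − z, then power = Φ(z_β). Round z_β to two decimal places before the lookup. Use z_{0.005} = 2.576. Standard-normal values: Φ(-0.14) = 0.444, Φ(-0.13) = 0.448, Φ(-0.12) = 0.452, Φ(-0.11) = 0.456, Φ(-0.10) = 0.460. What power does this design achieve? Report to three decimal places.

z_β = δ·√(n/(σ₁²+σ₂²)) − z_{α/2}
    = 12 · √(340/8192) − 2.576
    = 12 · 0.20373 − 2.576
    = 2.4447 − 2.576 = -0.1313 → -0.13
Power = Φ(-0.13) = 0.448.

Power ≈ 0.448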